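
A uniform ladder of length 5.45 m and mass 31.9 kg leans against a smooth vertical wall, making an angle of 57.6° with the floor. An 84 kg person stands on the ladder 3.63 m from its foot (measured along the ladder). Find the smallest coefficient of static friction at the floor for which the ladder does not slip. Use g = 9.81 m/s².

μ_min ≈ 0.394

Sum moments about the foot of the ladder (the floor normal and friction both act there and drop out).
Ladder weight 31.9×9.81 = 312.9 N acts at 2.725 m along the ladder; its horizontal arm is 2.725·cos57.6° = 1.46 m → τ = 456.8 N·m clockwise.
Person: 84×9.81 = 824 N at 3.63 m → arm 1.945 m → τ = 1603 N·m clockwise.
Wall normal N acts horizontally at the top; its moment arm is the height L sinθ = 5.45·sin57.6° = 4.602 m, counterclockwise.
Στ = 0 ⇒ N × 4.602 = 2060 ⇒ N = 447.6 N.
ΣFx = 0 ⇒ f = N_wall = 447.6 N. ΣFy = 0 ⇒ N_floor = 1137 N.
μ_min = f / N_floor = 447.6 / 1137 = 0.394.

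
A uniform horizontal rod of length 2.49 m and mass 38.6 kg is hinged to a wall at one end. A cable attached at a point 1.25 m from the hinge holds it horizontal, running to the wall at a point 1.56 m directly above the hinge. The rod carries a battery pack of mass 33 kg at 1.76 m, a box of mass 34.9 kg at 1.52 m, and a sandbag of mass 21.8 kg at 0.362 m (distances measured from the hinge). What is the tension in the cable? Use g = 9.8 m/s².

T ≈ 1680 N

About the hinge:
Beam weight: 38.6 × 9.8 = 378.3 N down at 1.245 m → arm 1.245 m, τ = 378.3 × 1.245 = 471 N·m clockwise.
Battery pack: 33 × 9.8 = 323.4 N down at 1.76 m → arm 1.76 m, τ = 323.4 × 1.76 = 569.2 N·m clockwise.
Box: 34.9 × 9.8 = 342 N down at 1.52 m → arm 1.52 m, τ = 342 × 1.52 = 519.8 N·m clockwise.
Sandbag: 21.8 × 9.8 = 213.6 N down at 0.362 m → arm 0.362 m, τ = 213.6 × 0.362 = 77.32 N·m clockwise.
Total clockwise load moment = 1637 N·m.
The cable tension T acts at 1.25 m; only its component perpendicular to the rod, T sinθ, produces torque. sinθ = h/√(h²+d²) = 1.56/√(1.56²+1.25²) = 0.7804.
Στ = 0 ⇒ T × 1.25 × 0.7804 = 1637 ⇒ T = 1637 / 0.9755 = 1680 N.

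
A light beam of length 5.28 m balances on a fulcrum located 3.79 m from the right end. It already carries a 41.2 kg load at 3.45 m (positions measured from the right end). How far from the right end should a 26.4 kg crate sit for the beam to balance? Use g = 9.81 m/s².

x ≈ 4.32 m from the right end

About the fulcrum (at 3.79 m from the right end):
Load: 41.2 × 9.81 = 404.2 N down at 3.45 m → arm 0.34 m, τ = 404.2 × 0.34 = 137.4 N·m clockwise.
Net moment of existing loads = 137.4 N·m clockwise.
The crate weighs 26.4 × 9.81 = 259 N and must supply an equal counterclockwise moment, so its lever arm about the fulcrum is 137.4 / 259 = 0.531 m.
That puts it at 3.79 + 0.531 = 4.32 m from the right end.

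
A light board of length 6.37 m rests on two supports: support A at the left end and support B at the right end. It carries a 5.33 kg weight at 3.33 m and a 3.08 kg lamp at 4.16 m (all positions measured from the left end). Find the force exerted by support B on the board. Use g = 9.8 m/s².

R_B ≈ 47 N

About support A:
Weight: 5.33 × 9.8 = 52.23 N down at 3.33 m → arm 3.33 m, τ = 52.23 × 3.33 = 173.9 N·m clockwise.
Lamp: 3.08 × 9.8 = 30.18 N down at 4.16 m → arm 4.16 m, τ = 30.18 × 4.16 = 125.5 N·m clockwise.
Net load moment about support A = 299.4 N·m clockwise.
Reaction R at support B is upward at 6.37 m, arm 6.37 m → moment R × 6.37 counterclockwise.
Στ = 0 ⇒ R × 6.37 = 299.4 ⇒ R = 47 N.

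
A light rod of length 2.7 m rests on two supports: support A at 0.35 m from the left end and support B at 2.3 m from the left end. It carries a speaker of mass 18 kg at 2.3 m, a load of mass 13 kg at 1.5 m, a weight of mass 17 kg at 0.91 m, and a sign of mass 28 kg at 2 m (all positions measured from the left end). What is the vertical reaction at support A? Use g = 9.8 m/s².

Choose support B as the axis so its reaction then has zero moment arm.
Speaker: acts at the support B, moment arm 0 → no torque.
Load: 13 × 9.8 = 127.4 N down at 1.5 m → arm 0.8 m, τ = 127.4 × 0.8 = 101.9 N·m counterclockwise.
Weight: 17 × 9.8 = 166.6 N down at 0.91 m → arm 1.39 m, τ = 166.6 × 1.39 = 231.6 N·m counterclockwise.
Sign: 28 × 9.8 = 274.4 N down at 2 m → arm 0.3 m, τ = 274.4 × 0.3 = 82.32 N·m counterclockwise.
Net load moment about support B = 415.8 N·m counterclockwise.
Reaction R at support A is upward at 0.35 m, arm 1.95 m → moment R × 1.95 clockwise.
Balancing moments: R × 1.95 = 415.8, giving R = 213 N.

R_A ≈ 213 N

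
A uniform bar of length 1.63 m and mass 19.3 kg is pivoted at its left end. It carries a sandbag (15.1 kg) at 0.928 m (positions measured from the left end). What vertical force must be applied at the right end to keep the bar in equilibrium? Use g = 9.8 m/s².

Taking torques about the left end:
Beam weight: 19.3 × 9.8 = 189.1 N down at 0.815 m → arm 0.815 m, τ = 189.1 × 0.815 = 154.1 N·m clockwise.
Sandbag: 15.1 × 9.8 = 148 N down at 0.928 m → arm 0.928 m, τ = 148 × 0.928 = 137.3 N·m clockwise.
Net moment of the loads = 291.4 N·m clockwise.
The upward force F acts at the right end, arm 1.63 m, giving F × 1.63 counterclockwise.
Setting net torque to zero: F × 1.63 = 291.4 → F = 291.4 / 1.63 = 179 N.

F ≈ 179 N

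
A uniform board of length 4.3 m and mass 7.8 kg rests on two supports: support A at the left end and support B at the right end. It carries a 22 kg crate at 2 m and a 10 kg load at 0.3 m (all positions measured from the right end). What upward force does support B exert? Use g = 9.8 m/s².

R_B ≈ 245 N

Sum moments about support A (its reaction then has zero moment arm).
Beam weight: 7.8 × 9.8 = 76.44 N down at 2.15 m → arm 2.15 m, τ = 76.44 × 2.15 = 164.3 N·m clockwise.
Crate: 22 × 9.8 = 215.6 N down at 2 m → arm 2.3 m, τ = 215.6 × 2.3 = 495.9 N·m clockwise.
Load: 10 × 9.8 = 98 N down at 0.3 m → arm 4 m, τ = 98 × 4 = 392 N·m clockwise.
Net load moment about support A = 1052 N·m clockwise.
Reaction R at support B is upward at 0 m, arm 4.3 m → moment R × 4.3 counterclockwise.
Στ = 0 ⇒ R × 4.3 = 1052 ⇒ R = 245 N.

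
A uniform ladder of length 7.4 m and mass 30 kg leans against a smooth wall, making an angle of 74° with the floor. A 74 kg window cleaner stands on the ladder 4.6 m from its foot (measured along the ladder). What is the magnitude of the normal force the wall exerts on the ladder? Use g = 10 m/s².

N_wall ≈ 175 N

Sum moments about the foot of the ladder (the floor normal and friction both act there and drop out).
Ladder weight 30×10 = 300 N acts at 3.7 m along the ladder; its horizontal arm is 3.7·cos74° = 1.02 m → τ = 306 N·m clockwise.
Window cleaner: 74×10 = 740 N at 4.6 m → arm 1.268 m → τ = 938.3 N·m clockwise.
Wall normal N acts horizontally at the top; its moment arm is the height L sinθ = 7.4·sin74° = 7.113 m, counterclockwise.
Balancing moments: N × 7.113 = 1244, giving N = 175 N.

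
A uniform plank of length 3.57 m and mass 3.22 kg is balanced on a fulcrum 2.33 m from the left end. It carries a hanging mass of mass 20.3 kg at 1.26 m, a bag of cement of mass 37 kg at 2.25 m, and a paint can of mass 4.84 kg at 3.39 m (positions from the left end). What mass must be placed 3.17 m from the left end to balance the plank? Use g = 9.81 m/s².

About the fulcrum (at 2.33 m from the left end):
Beam weight: 3.22 × 9.81 = 31.59 N down at 1.785 m → arm 0.545 m, τ = 31.59 × 0.545 = 17.22 N·m counterclockwise.
Hanging mass: 20.3 × 9.81 = 199.1 N down at 1.26 m → arm 1.07 m, τ = 199.1 × 1.07 = 213 N·m counterclockwise.
Bag of cement: 37 × 9.81 = 363 N down at 2.25 m → arm 0.08 m, τ = 363 × 0.08 = 29.04 N·m counterclockwise.
Paint can: 4.84 × 9.81 = 47.48 N down at 3.39 m → arm 1.06 m, τ = 47.48 × 1.06 = 50.33 N·m clockwise.
Net moment of known loads = 208.9 N·m counterclockwise.
An unknown mass m at 3.17 m has arm 0.84 m; its moment is m·g·0.84 clockwise.
For rotational equilibrium, m × 9.81 × 0.84 = 208.9, so m = 208.9 / (9.81 × 0.84) = 25.4 kg.

m ≈ 25.4 kg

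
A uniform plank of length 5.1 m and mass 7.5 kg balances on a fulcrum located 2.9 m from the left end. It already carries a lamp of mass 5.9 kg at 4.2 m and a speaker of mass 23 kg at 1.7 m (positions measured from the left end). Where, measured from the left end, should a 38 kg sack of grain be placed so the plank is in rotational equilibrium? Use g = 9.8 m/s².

Take moments about the fulcrum (at 2.9 m from the left end).
Beam weight: 7.5 × 9.8 = 73.5 N down at 2.55 m → arm 0.35 m, τ = 73.5 × 0.35 = 25.72 N·m counterclockwise.
Lamp: 5.9 × 9.8 = 57.82 N down at 4.2 m → arm 1.3 m, τ = 57.82 × 1.3 = 75.17 N·m clockwise.
Speaker: 23 × 9.8 = 225.4 N down at 1.7 m → arm 1.2 m, τ = 225.4 × 1.2 = 270.5 N·m counterclockwise.
Net moment of existing loads = 221.1 N·m counterclockwise.
The sack of grain weighs 38 × 9.8 = 372.4 N and must supply an equal clockwise moment, so its lever arm about the fulcrum is 221.1 / 372.4 = 0.594 m.
That puts it at 2.9 + 0.594 = 3.49 m from the left end.

x ≈ 3.49 m from the left end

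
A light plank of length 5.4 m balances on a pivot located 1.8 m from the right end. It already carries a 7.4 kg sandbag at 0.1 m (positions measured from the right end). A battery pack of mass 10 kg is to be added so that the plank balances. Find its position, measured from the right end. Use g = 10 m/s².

Sum moments about the pivot (at 1.8 m from the right end) (the support reaction has zero arm there).
Sandbag: 7.4 × 10 = 74 N down at 0.1 m → arm 1.7 m, τ = 74 × 1.7 = 125.8 N·m clockwise.
Net moment of existing loads = 125.8 N·m clockwise.
The battery pack weighs 10 × 10 = 100 N and must supply an equal counterclockwise moment, so its lever arm about the pivot is 125.8 / 100 = 1.26 m.
That puts it at 1.8 + 1.26 = 3.06 m from the right end.

x ≈ 3.06 m from the right end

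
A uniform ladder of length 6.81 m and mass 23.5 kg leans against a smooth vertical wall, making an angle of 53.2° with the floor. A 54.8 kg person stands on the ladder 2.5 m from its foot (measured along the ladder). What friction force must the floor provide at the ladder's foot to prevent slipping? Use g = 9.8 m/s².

About the foot of the ladder:
Ladder weight 23.5×9.8 = 230.3 N acts at 3.405 m along the ladder; its horizontal arm is 3.405·cos53.2° = 2.04 m → τ = 469.8 N·m clockwise.
Person: 54.8×9.8 = 537 N at 2.5 m → arm 1.498 m → τ = 804.4 N·m clockwise.
Wall normal N acts horizontally at the top; its moment arm is the height L sinθ = 6.81·sin53.2° = 5.453 m, counterclockwise.
Setting net torque to zero: N × 5.453 = 1274 → N = 234 N.
ΣFx = 0: friction at the foot balances the wall's push, so f = N_wall = 234 N.

f ≈ 234 N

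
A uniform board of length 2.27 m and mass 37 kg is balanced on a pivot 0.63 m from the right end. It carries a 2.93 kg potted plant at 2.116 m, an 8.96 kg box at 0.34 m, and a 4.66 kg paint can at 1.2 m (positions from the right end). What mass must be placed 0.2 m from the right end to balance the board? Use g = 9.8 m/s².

m ≈ 53.7 kg

About the pivot (at 0.63 m from the right end):
Beam weight: 37 × 9.8 = 362.6 N down at 1.135 m → arm 0.505 m, τ = 362.6 × 0.505 = 183.1 N·m counterclockwise.
Potted plant: 2.93 × 9.8 = 28.71 N down at 2.116 m → arm 1.486 m, τ = 28.71 × 1.486 = 42.66 N·m counterclockwise.
Box: 8.96 × 9.8 = 87.81 N down at 0.34 m → arm 0.29 m, τ = 87.81 × 0.29 = 25.46 N·m clockwise.
Paint can: 4.66 × 9.8 = 45.67 N down at 1.2 m → arm 0.57 m, τ = 45.67 × 0.57 = 26.03 N·m counterclockwise.
Net moment of known loads = 226.3 N·m counterclockwise.
An unknown mass m at 0.2 m has arm 0.43 m; its moment is m·g·0.43 clockwise.
Στ = 0 ⇒ m × 9.8 × 0.43 = 226.3 ⇒ m = 226.3 / (9.8 × 0.43) = 53.7 kg.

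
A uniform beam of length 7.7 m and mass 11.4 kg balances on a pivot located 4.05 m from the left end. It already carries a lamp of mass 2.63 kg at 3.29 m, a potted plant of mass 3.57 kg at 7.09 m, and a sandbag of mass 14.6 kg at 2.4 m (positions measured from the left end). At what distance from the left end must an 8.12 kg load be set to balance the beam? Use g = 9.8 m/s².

Take moments about the pivot (at 4.05 m from the left end).
Beam weight: 11.4 × 9.8 = 111.7 N down at 3.85 m → arm 0.2 m, τ = 111.7 × 0.2 = 22.34 N·m counterclockwise.
Lamp: 2.63 × 9.8 = 25.77 N down at 3.29 m → arm 0.76 m, τ = 25.77 × 0.76 = 19.59 N·m counterclockwise.
Potted plant: 3.57 × 9.8 = 34.99 N down at 7.09 m → arm 3.04 m, τ = 34.99 × 3.04 = 106.4 N·m clockwise.
Sandbag: 14.6 × 9.8 = 143.1 N down at 2.4 m → arm 1.65 m, τ = 143.1 × 1.65 = 236.1 N·m counterclockwise.
Net moment of existing loads = 171.6 N·m counterclockwise.
The load weighs 8.12 × 9.8 = 79.58 N and must supply an equal clockwise moment, so its lever arm about the pivot is 171.6 / 79.58 = 2.16 m.
That puts it at 4.05 + 2.16 = 6.21 m from the left end.

x ≈ 6.21 m from the left end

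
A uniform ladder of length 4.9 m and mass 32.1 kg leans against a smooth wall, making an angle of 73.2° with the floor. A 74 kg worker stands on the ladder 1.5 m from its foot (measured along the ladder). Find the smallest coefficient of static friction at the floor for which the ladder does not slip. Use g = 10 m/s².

Sum moments about the foot of the ladder (the floor normal and friction both act there and drop out).
Ladder weight 32.1×10 = 321 N acts at 2.45 m along the ladder; its horizontal arm is 2.45·cos73.2° = 0.7081 m → τ = 227.3 N·m clockwise.
Worker: 74×10 = 740 N at 1.5 m → arm 0.4335 m → τ = 320.8 N·m clockwise.
Wall normal N acts horizontally at the top; its moment arm is the height L sinθ = 4.9·sin73.2° = 4.691 m, counterclockwise.
Balancing moments: N × 4.691 = 548.1, giving N = 116.8 N.
ΣFx = 0 ⇒ f = N_wall = 116.8 N. ΣFy = 0 ⇒ N_floor = 1061 N.
μ_min = f / N_floor = 116.8 / 1061 = 0.11.

μ_min ≈ 0.11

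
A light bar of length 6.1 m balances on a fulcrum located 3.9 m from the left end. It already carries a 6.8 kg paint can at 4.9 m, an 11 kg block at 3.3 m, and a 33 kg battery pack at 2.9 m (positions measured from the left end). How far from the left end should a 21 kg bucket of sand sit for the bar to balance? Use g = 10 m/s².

About the fulcrum (at 3.9 m from the left end):
Paint can: 6.8 × 10 = 68 N down at 4.9 m → arm 1 m, τ = 68 × 1 = 68 N·m clockwise.
Block: 11 × 10 = 110 N down at 3.3 m → arm 0.6 m, τ = 110 × 0.6 = 66 N·m counterclockwise.
Battery pack: 33 × 10 = 330 N down at 2.9 m → arm 1 m, τ = 330 × 1 = 330 N·m counterclockwise.
Net moment of existing loads = 328 N·m counterclockwise.
The bucket of sand weighs 21 × 10 = 210 N and must supply an equal clockwise moment, so its lever arm about the fulcrum is 328 / 210 = 1.56 m.
That puts it at 3.9 + 1.56 = 5.46 m from the left end.

x ≈ 5.46 m from the left end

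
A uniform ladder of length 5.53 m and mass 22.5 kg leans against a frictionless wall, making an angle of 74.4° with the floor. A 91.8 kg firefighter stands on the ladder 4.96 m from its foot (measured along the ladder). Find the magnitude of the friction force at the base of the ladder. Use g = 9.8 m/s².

Taking torques about the foot of the ladder:
Ladder weight 22.5×9.8 = 220.5 N acts at 2.765 m along the ladder; its horizontal arm is 2.765·cos74.4° = 0.7436 m → τ = 164 N·m clockwise.
Firefighter: 91.8×9.8 = 899.6 N at 4.96 m → arm 1.334 m → τ = 1200 N·m clockwise.
Wall normal N acts horizontally at the top; its moment arm is the height L sinθ = 5.53·sin74.4° = 5.326 m, counterclockwise.
Setting net torque to zero: N × 5.326 = 1364 → N = 256 N.
ΣFx = 0: friction at the foot balances the wall's push, so f = N_wall = 256 N.

f ≈ 256 N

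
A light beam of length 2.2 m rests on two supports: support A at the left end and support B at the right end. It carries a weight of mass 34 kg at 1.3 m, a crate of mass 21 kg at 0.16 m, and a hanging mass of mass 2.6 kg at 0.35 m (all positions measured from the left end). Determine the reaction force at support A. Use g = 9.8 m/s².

R_A ≈ 349 N

Take moments about support B.
Weight: 34 × 9.8 = 333.2 N down at 1.3 m → arm 0.9 m, τ = 333.2 × 0.9 = 299.9 N·m counterclockwise.
Crate: 21 × 9.8 = 205.8 N down at 0.16 m → arm 2.04 m, τ = 205.8 × 2.04 = 419.8 N·m counterclockwise.
Hanging mass: 2.6 × 9.8 = 25.48 N down at 0.35 m → arm 1.85 m, τ = 25.48 × 1.85 = 47.14 N·m counterclockwise.
Net load moment about support B = 766.8 N·m counterclockwise.
Reaction R at support A is upward at 0 m, arm 2.2 m → moment R × 2.2 clockwise.
Balancing moments: R × 2.2 = 766.8, giving R = 349 N.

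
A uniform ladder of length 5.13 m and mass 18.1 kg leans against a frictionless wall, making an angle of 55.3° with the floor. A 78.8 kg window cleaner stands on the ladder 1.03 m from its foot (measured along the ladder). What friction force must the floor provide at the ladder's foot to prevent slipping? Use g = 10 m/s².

Sum moments about the foot of the ladder (the floor normal and friction both act there and drop out).
Ladder weight 18.1×10 = 181 N acts at 2.565 m along the ladder; its horizontal arm is 2.565·cos55.3° = 1.46 m → τ = 264.3 N·m clockwise.
Window cleaner: 78.8×10 = 788 N at 1.03 m → arm 0.5864 m → τ = 462.1 N·m clockwise.
Wall normal N acts horizontally at the top; its moment arm is the height L sinθ = 5.13·sin55.3° = 4.218 m, counterclockwise.
Στ = 0 ⇒ N × 4.218 = 726.4 ⇒ N = 172 N.
ΣFx = 0: friction at the foot balances the wall's push, so f = N_wall = 172 N.

f ≈ 172 N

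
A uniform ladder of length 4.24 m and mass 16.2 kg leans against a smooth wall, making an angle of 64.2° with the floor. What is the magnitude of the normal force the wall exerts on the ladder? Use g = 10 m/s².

N_wall ≈ 39.2 N

About the foot of the ladder:
Ladder weight 16.2×10 = 162 N acts at 2.12 m along the ladder; its horizontal arm is 2.12·cos64.2° = 0.9227 m → τ = 149.5 N·m clockwise.
Wall normal N acts horizontally at the top; its moment arm is the height L sinθ = 4.24·sin64.2° = 3.817 m, counterclockwise.
Balancing moments: N × 3.817 = 149.5, giving N = 39.2 N.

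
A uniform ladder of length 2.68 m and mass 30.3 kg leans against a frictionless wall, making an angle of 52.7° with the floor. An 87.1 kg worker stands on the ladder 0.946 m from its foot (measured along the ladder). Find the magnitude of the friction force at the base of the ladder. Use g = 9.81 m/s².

f ≈ 343 N

About the foot of the ladder:
Ladder weight 30.3×9.81 = 297.2 N acts at 1.34 m along the ladder; its horizontal arm is 1.34·cos52.7° = 0.812 m → τ = 241.3 N·m clockwise.
Worker: 87.1×9.81 = 854.5 N at 0.946 m → arm 0.5733 m → τ = 489.9 N·m clockwise.
Wall normal N acts horizontally at the top; its moment arm is the height L sinθ = 2.68·sin52.7° = 2.132 m, counterclockwise.
Setting net torque to zero: N × 2.132 = 731.2 → N = 343 N.
ΣFx = 0: friction at the foot balances the wall's push, so f = N_wall = 343 N.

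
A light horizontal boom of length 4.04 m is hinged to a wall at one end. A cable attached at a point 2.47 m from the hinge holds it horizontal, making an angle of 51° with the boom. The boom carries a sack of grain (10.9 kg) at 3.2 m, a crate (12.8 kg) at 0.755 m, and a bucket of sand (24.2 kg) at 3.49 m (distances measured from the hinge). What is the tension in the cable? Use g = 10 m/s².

About the hinge:
Sack of grain: 10.9 × 10 = 109 N down at 3.2 m → arm 3.2 m, τ = 109 × 3.2 = 348.8 N·m clockwise.
Crate: 12.8 × 10 = 128 N down at 0.755 m → arm 0.755 m, τ = 128 × 0.755 = 96.64 N·m clockwise.
Bucket of sand: 24.2 × 10 = 242 N down at 3.49 m → arm 3.49 m, τ = 242 × 3.49 = 844.6 N·m clockwise.
Total clockwise load moment = 1290 N·m.
The cable tension T acts at 2.47 m; only its component perpendicular to the boom, T sinθ, produces torque. sin 51° = 0.7771.
Στ = 0 ⇒ T × 2.47 × 0.7771 = 1290 ⇒ T = 1290 / 1.919 = 672 N.

T ≈ 672 N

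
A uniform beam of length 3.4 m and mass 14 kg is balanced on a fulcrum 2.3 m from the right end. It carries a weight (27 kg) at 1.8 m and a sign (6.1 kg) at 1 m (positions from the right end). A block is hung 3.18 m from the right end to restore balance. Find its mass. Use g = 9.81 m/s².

About the fulcrum (at 2.3 m from the right end):
Beam weight: 14 × 9.81 = 137.3 N down at 1.7 m → arm 0.6 m, τ = 137.3 × 0.6 = 82.38 N·m clockwise.
Weight: 27 × 9.81 = 264.9 N down at 1.8 m → arm 0.5 m, τ = 264.9 × 0.5 = 132.4 N·m clockwise.
Sign: 6.1 × 9.81 = 59.84 N down at 1 m → arm 1.3 m, τ = 59.84 × 1.3 = 77.79 N·m clockwise.
Net moment of known loads = 292.6 N·m clockwise.
An unknown mass m at 3.18 m has arm 0.88 m; its moment is m·g·0.88 counterclockwise.
For rotational equilibrium, m × 9.81 × 0.88 = 292.6, so m = 292.6 / (9.81 × 0.88) = 33.9 kg.

m ≈ 33.9 kg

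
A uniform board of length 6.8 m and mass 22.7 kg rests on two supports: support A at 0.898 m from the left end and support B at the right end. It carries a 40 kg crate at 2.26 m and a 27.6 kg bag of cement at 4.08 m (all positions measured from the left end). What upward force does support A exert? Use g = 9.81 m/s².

About support B:
Beam weight: 22.7 × 9.81 = 222.7 N down at 3.4 m → arm 3.4 m, τ = 222.7 × 3.4 = 757.2 N·m counterclockwise.
Crate: 40 × 9.81 = 392.4 N down at 2.26 m → arm 4.54 m, τ = 392.4 × 4.54 = 1781 N·m counterclockwise.
Bag of cement: 27.6 × 9.81 = 270.8 N down at 4.08 m → arm 2.72 m, τ = 270.8 × 2.72 = 736.6 N·m counterclockwise.
Net load moment about support B = 3275 N·m counterclockwise.
Reaction R at support A is upward at 0.898 m, arm 5.902 m → moment R × 5.902 clockwise.
Setting net torque to zero: R × 5.902 = 3275 → R = 555 N.

R_A ≈ 555 N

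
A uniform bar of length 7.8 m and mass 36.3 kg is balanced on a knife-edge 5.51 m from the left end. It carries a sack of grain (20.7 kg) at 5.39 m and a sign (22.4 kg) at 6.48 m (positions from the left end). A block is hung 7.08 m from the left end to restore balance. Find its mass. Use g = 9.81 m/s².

Taking torques about the knife-edge (at 5.51 m from the left end):
Beam weight: 36.3 × 9.81 = 356.1 N down at 3.9 m → arm 1.61 m, τ = 356.1 × 1.61 = 573.3 N·m counterclockwise.
Sack of grain: 20.7 × 9.81 = 203.1 N down at 5.39 m → arm 0.12 m, τ = 203.1 × 0.12 = 24.37 N·m counterclockwise.
Sign: 22.4 × 9.81 = 219.7 N down at 6.48 m → arm 0.97 m, τ = 219.7 × 0.97 = 213.1 N·m clockwise.
Net moment of known loads = 384.6 N·m counterclockwise.
An unknown mass m at 7.08 m has arm 1.57 m; its moment is m·g·1.57 clockwise.
Setting net torque to zero: m × 9.81 × 1.57 = 384.6 → m = 384.6 / (9.81 × 1.57) = 25 kg.

m ≈ 25 kg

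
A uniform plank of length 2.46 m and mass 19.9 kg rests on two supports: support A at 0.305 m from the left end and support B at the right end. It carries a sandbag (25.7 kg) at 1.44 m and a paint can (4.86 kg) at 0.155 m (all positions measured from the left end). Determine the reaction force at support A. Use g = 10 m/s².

Choose support B as the axis so its reaction then has zero moment arm.
Beam weight: 19.9 × 10 = 199 N down at 1.23 m → arm 1.23 m, τ = 199 × 1.23 = 244.8 N·m counterclockwise.
Sandbag: 25.7 × 10 = 257 N down at 1.44 m → arm 1.02 m, τ = 257 × 1.02 = 262.1 N·m counterclockwise.
Paint can: 4.86 × 10 = 48.6 N down at 0.155 m → arm 2.305 m, τ = 48.6 × 2.305 = 112 N·m counterclockwise.
Net load moment about support B = 618.9 N·m counterclockwise.
Reaction R at support A is upward at 0.305 m, arm 2.155 m → moment R × 2.155 clockwise.
Balancing moments: R × 2.155 = 618.9, giving R = 287 N.

R_A ≈ 287 N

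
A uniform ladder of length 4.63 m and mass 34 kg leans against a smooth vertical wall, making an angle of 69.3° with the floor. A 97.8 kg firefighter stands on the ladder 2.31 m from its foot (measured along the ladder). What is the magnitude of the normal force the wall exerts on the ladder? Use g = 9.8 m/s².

About the foot of the ladder:
Ladder weight 34×9.8 = 333.2 N acts at 2.315 m along the ladder; its horizontal arm is 2.315·cos69.3° = 0.8183 m → τ = 272.7 N·m clockwise.
Firefighter: 97.8×9.8 = 958.4 N at 2.31 m → arm 0.8165 m → τ = 782.5 N·m clockwise.
Wall normal N acts horizontally at the top; its moment arm is the height L sinθ = 4.63·sin69.3° = 4.331 m, counterclockwise.
Balancing moments: N × 4.331 = 1055, giving N = 244 N.

N_wall ≈ 244 N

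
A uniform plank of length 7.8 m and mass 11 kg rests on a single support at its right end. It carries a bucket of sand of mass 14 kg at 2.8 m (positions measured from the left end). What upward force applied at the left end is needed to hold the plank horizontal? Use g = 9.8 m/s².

Take moments about the right end.
Beam weight: 11 × 9.8 = 107.8 N down at 3.9 m → arm 3.9 m, τ = 107.8 × 3.9 = 420.4 N·m counterclockwise.
Bucket of sand: 14 × 9.8 = 137.2 N down at 2.8 m → arm 5 m, τ = 137.2 × 5 = 686 N·m counterclockwise.
Net moment of the loads = 1106 N·m counterclockwise.
The upward force F acts at the left end, arm 7.8 m, giving F × 7.8 clockwise.
Στ = 0 ⇒ F × 7.8 = 1106 ⇒ F = 1106 / 7.8 = 142 N.

F ≈ 142 N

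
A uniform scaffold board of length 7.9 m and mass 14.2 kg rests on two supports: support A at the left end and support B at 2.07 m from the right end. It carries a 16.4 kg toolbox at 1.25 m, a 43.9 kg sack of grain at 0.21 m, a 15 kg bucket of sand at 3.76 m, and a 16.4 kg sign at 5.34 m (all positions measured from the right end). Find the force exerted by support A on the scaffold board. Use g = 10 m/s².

About support B:
Beam weight: 14.2 × 10 = 142 N down at 3.95 m → arm 1.88 m, τ = 142 × 1.88 = 267 N·m counterclockwise.
Toolbox: 16.4 × 10 = 164 N down at 1.25 m → arm 0.82 m, τ = 164 × 0.82 = 134.5 N·m clockwise.
Sack of grain: 43.9 × 10 = 439 N down at 0.21 m → arm 1.86 m, τ = 439 × 1.86 = 816.5 N·m clockwise.
Bucket of sand: 15 × 10 = 150 N down at 3.76 m → arm 1.69 m, τ = 150 × 1.69 = 253.5 N·m counterclockwise.
Sign: 16.4 × 10 = 164 N down at 5.34 m → arm 3.27 m, τ = 164 × 3.27 = 536.3 N·m counterclockwise.
Net load moment about support B = 105.8 N·m counterclockwise.
Reaction R at support A is upward at 7.9 m, arm 5.83 m → moment R × 5.83 clockwise.
Setting net torque to zero: R × 5.83 = 105.8 → R = 18.1 N.

R_A ≈ 18.1 N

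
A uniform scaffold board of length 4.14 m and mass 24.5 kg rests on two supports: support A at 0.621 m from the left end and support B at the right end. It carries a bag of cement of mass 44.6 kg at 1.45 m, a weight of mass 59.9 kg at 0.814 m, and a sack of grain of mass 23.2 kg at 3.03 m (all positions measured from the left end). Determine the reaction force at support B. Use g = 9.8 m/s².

R_B ≈ 390 N

About support A:
Beam weight: 24.5 × 9.8 = 240.1 N down at 2.07 m → arm 1.449 m, τ = 240.1 × 1.449 = 347.9 N·m clockwise.
Bag of cement: 44.6 × 9.8 = 437.1 N down at 1.45 m → arm 0.829 m, τ = 437.1 × 0.829 = 362.4 N·m clockwise.
Weight: 59.9 × 9.8 = 587 N down at 0.814 m → arm 0.193 m, τ = 587 × 0.193 = 113.3 N·m clockwise.
Sack of grain: 23.2 × 9.8 = 227.4 N down at 3.03 m → arm 2.409 m, τ = 227.4 × 2.409 = 547.8 N·m clockwise.
Net load moment about support A = 1371 N·m clockwise.
Reaction R at support B is upward at 4.14 m, arm 3.519 m → moment R × 3.519 counterclockwise.
Setting net torque to zero: R × 3.519 = 1371 → R = 390 N.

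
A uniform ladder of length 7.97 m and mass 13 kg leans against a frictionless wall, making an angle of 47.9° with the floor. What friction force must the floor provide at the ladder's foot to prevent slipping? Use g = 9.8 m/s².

f ≈ 57.6 N

Sum moments about the foot of the ladder (the floor normal and friction both act there and drop out).
Ladder weight 13×9.8 = 127.4 N acts at 3.985 m along the ladder; its horizontal arm is 3.985·cos47.9° = 2.672 m → τ = 340.4 N·m clockwise.
Wall normal N acts horizontally at the top; its moment arm is the height L sinθ = 7.97·sin47.9° = 5.914 m, counterclockwise.
For rotational equilibrium, N × 5.914 = 340.4, so N = 57.6 N.
ΣFx = 0: friction at the foot balances the wall's push, so f = N_wall = 57.6 N.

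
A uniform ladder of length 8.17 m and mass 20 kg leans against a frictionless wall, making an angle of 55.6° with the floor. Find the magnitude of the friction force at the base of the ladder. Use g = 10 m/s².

Taking torques about the foot of the ladder:
Ladder weight 20×10 = 200 N acts at 4.085 m along the ladder; its horizontal arm is 4.085·cos55.6° = 2.308 m → τ = 461.6 N·m clockwise.
Wall normal N acts horizontally at the top; its moment arm is the height L sinθ = 8.17·sin55.6° = 6.741 m, counterclockwise.
Στ = 0 ⇒ N × 6.741 = 461.6 ⇒ N = 68.5 N.
ΣFx = 0: friction at the foot balances the wall's push, so f = N_wall = 68.5 N.

f ≈ 68.5 N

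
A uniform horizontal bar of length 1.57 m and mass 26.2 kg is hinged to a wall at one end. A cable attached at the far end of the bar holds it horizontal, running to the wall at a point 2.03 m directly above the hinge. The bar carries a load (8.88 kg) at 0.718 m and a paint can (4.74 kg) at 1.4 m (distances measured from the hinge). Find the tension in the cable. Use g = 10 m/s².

T ≈ 270 N

Taking torques about the hinge:
Beam weight: 26.2 × 10 = 262 N down at 0.785 m → arm 0.785 m, τ = 262 × 0.785 = 205.7 N·m clockwise.
Load: 8.88 × 10 = 88.8 N down at 0.718 m → arm 0.718 m, τ = 88.8 × 0.718 = 63.76 N·m clockwise.
Paint can: 4.74 × 10 = 47.4 N down at 1.4 m → arm 1.4 m, τ = 47.4 × 1.4 = 66.36 N·m clockwise.
Total clockwise load moment = 335.8 N·m.
The cable tension T acts at 1.57 m; only its component perpendicular to the bar, T sinθ, produces torque. sinθ = h/√(h²+d²) = 2.03/√(2.03²+1.57²) = 0.791.
Balancing moments: T × 1.57 × 0.791 = 335.8, giving T = 335.8 / 1.242 = 270 N.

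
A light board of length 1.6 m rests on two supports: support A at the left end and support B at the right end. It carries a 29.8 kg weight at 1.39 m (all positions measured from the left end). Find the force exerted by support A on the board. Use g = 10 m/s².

Take moments about support B.
Weight: 29.8 × 10 = 298 N down at 1.39 m → arm 0.21 m, τ = 298 × 0.21 = 62.58 N·m counterclockwise.
Net load moment about support B = 62.58 N·m counterclockwise.
Reaction R at support A is upward at 0 m, arm 1.6 m → moment R × 1.6 clockwise.
Setting net torque to zero: R × 1.6 = 62.58 → R = 39.1 N.

R_A ≈ 39.1 N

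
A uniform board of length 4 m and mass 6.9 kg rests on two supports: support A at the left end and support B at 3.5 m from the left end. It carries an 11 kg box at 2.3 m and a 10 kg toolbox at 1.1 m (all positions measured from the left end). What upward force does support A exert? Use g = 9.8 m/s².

Take moments about support B.
Beam weight: 6.9 × 9.8 = 67.62 N down at 2 m → arm 1.5 m, τ = 67.62 × 1.5 = 101.4 N·m counterclockwise.
Box: 11 × 9.8 = 107.8 N down at 2.3 m → arm 1.2 m, τ = 107.8 × 1.2 = 129.4 N·m counterclockwise.
Toolbox: 10 × 9.8 = 98 N down at 1.1 m → arm 2.4 m, τ = 98 × 2.4 = 235.2 N·m counterclockwise.
Net load moment about support B = 466 N·m counterclockwise.
Reaction R at support A is upward at 0 m, arm 3.5 m → moment R × 3.5 clockwise.
Στ = 0 ⇒ R × 3.5 = 466 ⇒ R = 133 N.

R_A ≈ 133 N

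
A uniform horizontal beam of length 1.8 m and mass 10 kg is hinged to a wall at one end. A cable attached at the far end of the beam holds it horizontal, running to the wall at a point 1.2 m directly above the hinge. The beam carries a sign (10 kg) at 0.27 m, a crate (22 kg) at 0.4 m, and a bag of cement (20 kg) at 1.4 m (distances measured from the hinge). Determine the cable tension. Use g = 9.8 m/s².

T ≈ 476 N

Take moments about the hinge.
Beam weight: 10 × 9.8 = 98 N down at 0.9 m → arm 0.9 m, τ = 98 × 0.9 = 88.2 N·m clockwise.
Sign: 10 × 9.8 = 98 N down at 0.27 m → arm 0.27 m, τ = 98 × 0.27 = 26.46 N·m clockwise.
Crate: 22 × 9.8 = 215.6 N down at 0.4 m → arm 0.4 m, τ = 215.6 × 0.4 = 86.24 N·m clockwise.
Bag of cement: 20 × 9.8 = 196 N down at 1.4 m → arm 1.4 m, τ = 196 × 1.4 = 274.4 N·m clockwise.
Total clockwise load moment = 475.3 N·m.
The cable tension T acts at 1.8 m; only its component perpendicular to the beam, T sinθ, produces torque. sinθ = h/√(h²+d²) = 1.2/√(1.2²+1.8²) = 0.5547.
Στ = 0 ⇒ T × 1.8 × 0.5547 = 475.3 ⇒ T = 475.3 / 0.9985 = 476 N.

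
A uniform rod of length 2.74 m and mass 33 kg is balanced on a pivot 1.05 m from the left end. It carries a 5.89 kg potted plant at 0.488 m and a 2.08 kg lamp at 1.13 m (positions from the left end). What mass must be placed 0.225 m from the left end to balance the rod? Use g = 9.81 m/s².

Sum moments about the pivot (at 1.05 m from the left end) (the support reaction has zero arm there).
Beam weight: 33 × 9.81 = 323.7 N down at 1.37 m → arm 0.32 m, τ = 323.7 × 0.32 = 103.6 N·m clockwise.
Potted plant: 5.89 × 9.81 = 57.78 N down at 0.488 m → arm 0.562 m, τ = 57.78 × 0.562 = 32.47 N·m counterclockwise.
Lamp: 2.08 × 9.81 = 20.4 N down at 1.13 m → arm 0.08 m, τ = 20.4 × 0.08 = 1.632 N·m clockwise.
Net moment of known loads = 72.76 N·m clockwise.
An unknown mass m at 0.225 m has arm 0.825 m; its moment is m·g·0.825 counterclockwise.
Balancing moments: m × 9.81 × 0.825 = 72.76, giving m = 72.76 / (9.81 × 0.825) = 8.99 kg.

m ≈ 8.99 kg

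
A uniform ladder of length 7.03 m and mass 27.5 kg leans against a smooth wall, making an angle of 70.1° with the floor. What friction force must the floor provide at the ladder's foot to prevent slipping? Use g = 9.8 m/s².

f ≈ 48.8 N

Sum moments about the foot of the ladder (the floor normal and friction both act there and drop out).
Ladder weight 27.5×9.8 = 269.5 N acts at 3.515 m along the ladder; its horizontal arm is 3.515·cos70.1° = 1.196 m → τ = 322.3 N·m clockwise.
Wall normal N acts horizontally at the top; its moment arm is the height L sinθ = 7.03·sin70.1° = 6.61 m, counterclockwise.
Setting net torque to zero: N × 6.61 = 322.3 → N = 48.8 N.
ΣFx = 0: friction at the foot balances the wall's push, so f = N_wall = 48.8 N.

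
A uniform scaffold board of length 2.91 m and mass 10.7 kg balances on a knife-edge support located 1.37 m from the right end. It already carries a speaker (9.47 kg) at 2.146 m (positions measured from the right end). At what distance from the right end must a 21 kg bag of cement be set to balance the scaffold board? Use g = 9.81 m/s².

x ≈ 0.977 m from the right end

Choose the knife-edge support (at 1.37 m from the right end) as the axis so the support reaction has zero arm there.
Beam weight: 10.7 × 9.81 = 105 N down at 1.455 m → arm 0.085 m, τ = 105 × 0.085 = 8.925 N·m counterclockwise.
Speaker: 9.47 × 9.81 = 92.9 N down at 2.146 m → arm 0.776 m, τ = 92.9 × 0.776 = 72.09 N·m counterclockwise.
Net moment of existing loads = 81.02 N·m counterclockwise.
The bag of cement weighs 21 × 9.81 = 206 N and must supply an equal clockwise moment, so its lever arm about the knife-edge support is 81.02 / 206 = 0.393 m.
That puts it at 1.37 − 0.393 = 0.977 m from the right end.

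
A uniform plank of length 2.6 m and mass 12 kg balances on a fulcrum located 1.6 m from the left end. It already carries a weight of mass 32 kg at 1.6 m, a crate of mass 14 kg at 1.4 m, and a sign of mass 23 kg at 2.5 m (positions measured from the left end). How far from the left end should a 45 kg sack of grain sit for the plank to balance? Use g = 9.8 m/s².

About the fulcrum (at 1.6 m from the left end):
Beam weight: 12 × 9.8 = 117.6 N down at 1.3 m → arm 0.3 m, τ = 117.6 × 0.3 = 35.28 N·m counterclockwise.
Weight: acts at the fulcrum, moment arm 0 → no torque.
Crate: 14 × 9.8 = 137.2 N down at 1.4 m → arm 0.2 m, τ = 137.2 × 0.2 = 27.44 N·m counterclockwise.
Sign: 23 × 9.8 = 225.4 N down at 2.5 m → arm 0.9 m, τ = 225.4 × 0.9 = 202.9 N·m clockwise.
Net moment of existing loads = 140.2 N·m clockwise.
The sack of grain weighs 45 × 9.8 = 441 N and must supply an equal counterclockwise moment, so its lever arm about the fulcrum is 140.2 / 441 = 0.318 m.
That puts it at 1.6 − 0.318 = 1.28 m from the left end.

x ≈ 1.28 m from the left end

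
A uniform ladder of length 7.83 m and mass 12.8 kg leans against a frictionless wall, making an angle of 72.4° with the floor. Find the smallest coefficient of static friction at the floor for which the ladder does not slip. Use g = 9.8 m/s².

Sum moments about the foot of the ladder (the floor normal and friction both act there and drop out).
Ladder weight 12.8×9.8 = 125.4 N acts at 3.915 m along the ladder; its horizontal arm is 3.915·cos72.4° = 1.184 m → τ = 148.5 N·m clockwise.
Wall normal N acts horizontally at the top; its moment arm is the height L sinθ = 7.83·sin72.4° = 7.463 m, counterclockwise.
Setting net torque to zero: N × 7.463 = 148.5 → N = 19.9 N.
ΣFx = 0 ⇒ f = N_wall = 19.9 N. ΣFy = 0 ⇒ N_floor = 125.4 N.
μ_min = f / N_floor = 19.9 / 125.4 = 0.159.

μ_min ≈ 0.159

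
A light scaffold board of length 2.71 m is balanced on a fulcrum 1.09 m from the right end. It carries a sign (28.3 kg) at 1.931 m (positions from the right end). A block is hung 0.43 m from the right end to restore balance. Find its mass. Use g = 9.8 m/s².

m ≈ 36.1 kg

Choose the fulcrum (at 1.09 m from the right end) as the axis so the support reaction has zero arm there.
Sign: 28.3 × 9.8 = 277.3 N down at 1.931 m → arm 0.841 m, τ = 277.3 × 0.841 = 233.2 N·m counterclockwise.
Net moment of known loads = 233.2 N·m counterclockwise.
An unknown mass m at 0.43 m has arm 0.66 m; its moment is m·g·0.66 clockwise.
Στ = 0 ⇒ m × 9.8 × 0.66 = 233.2 ⇒ m = 233.2 / (9.8 × 0.66) = 36.1 kg.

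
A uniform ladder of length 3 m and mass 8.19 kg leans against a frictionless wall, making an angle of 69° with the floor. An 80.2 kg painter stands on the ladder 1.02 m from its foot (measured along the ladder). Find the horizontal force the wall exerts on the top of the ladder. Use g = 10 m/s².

N_wall ≈ 120 N

About the foot of the ladder:
Ladder weight 8.19×10 = 81.9 N acts at 1.5 m along the ladder; its horizontal arm is 1.5·cos69° = 0.5376 m → τ = 44.03 N·m clockwise.
Painter: 80.2×10 = 802 N at 1.02 m → arm 0.3655 m → τ = 293.1 N·m clockwise.
Wall normal N acts horizontally at the top; its moment arm is the height L sinθ = 3·sin69° = 2.801 m, counterclockwise.
Στ = 0 ⇒ N × 2.801 = 337.1 ⇒ N = 120 N.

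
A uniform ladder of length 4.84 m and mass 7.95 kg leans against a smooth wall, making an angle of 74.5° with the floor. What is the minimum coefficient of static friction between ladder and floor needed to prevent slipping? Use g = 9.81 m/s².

Sum moments about the foot of the ladder (the floor normal and friction both act there and drop out).
Ladder weight 7.95×9.81 = 77.99 N acts at 2.42 m along the ladder; its horizontal arm is 2.42·cos74.5° = 0.6467 m → τ = 50.44 N·m clockwise.
Wall normal N acts horizontally at the top; its moment arm is the height L sinθ = 4.84·sin74.5° = 4.664 m, counterclockwise.
Balancing moments: N × 4.664 = 50.44, giving N = 10.81 N.
ΣFx = 0 ⇒ f = N_wall = 10.81 N. ΣFy = 0 ⇒ N_floor = 77.99 N.
μ_min = f / N_floor = 10.81 / 77.99 = 0.139.

μ_min ≈ 0.139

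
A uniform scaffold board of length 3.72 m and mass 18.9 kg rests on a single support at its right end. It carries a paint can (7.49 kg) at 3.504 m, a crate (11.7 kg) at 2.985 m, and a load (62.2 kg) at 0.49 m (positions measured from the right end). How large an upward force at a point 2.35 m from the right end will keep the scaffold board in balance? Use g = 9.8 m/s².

F ≈ 529 N

Taking torques about the right end:
Beam weight: 18.9 × 9.8 = 185.2 N down at 1.86 m → arm 1.86 m, τ = 185.2 × 1.86 = 344.5 N·m counterclockwise.
Paint can: 7.49 × 9.8 = 73.4 N down at 3.504 m → arm 3.504 m, τ = 73.4 × 3.504 = 257.2 N·m counterclockwise.
Crate: 11.7 × 9.8 = 114.7 N down at 2.985 m → arm 2.985 m, τ = 114.7 × 2.985 = 342.4 N·m counterclockwise.
Load: 62.2 × 9.8 = 609.6 N down at 0.49 m → arm 0.49 m, τ = 609.6 × 0.49 = 298.7 N·m counterclockwise.
Net moment of the loads = 1243 N·m counterclockwise.
The upward force F acts at a point 2.35 m from the right end, arm 2.35 m, giving F × 2.35 clockwise.
For rotational equilibrium, F × 2.35 = 1243, so F = 1243 / 2.35 = 529 N.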